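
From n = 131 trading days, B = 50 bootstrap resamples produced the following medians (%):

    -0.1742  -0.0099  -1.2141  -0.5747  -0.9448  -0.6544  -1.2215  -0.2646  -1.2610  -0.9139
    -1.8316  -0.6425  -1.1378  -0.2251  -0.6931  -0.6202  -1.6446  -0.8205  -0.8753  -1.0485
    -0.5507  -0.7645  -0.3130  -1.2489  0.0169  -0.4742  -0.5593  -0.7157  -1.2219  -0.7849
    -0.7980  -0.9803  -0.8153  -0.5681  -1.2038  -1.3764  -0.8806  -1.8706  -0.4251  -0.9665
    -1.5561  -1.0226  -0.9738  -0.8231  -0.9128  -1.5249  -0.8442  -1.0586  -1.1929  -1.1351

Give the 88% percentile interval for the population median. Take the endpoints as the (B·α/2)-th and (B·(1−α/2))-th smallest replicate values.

Sorted replicates: -1.8706, -1.8316, -1.6446, -1.5561, -1.5249, -1.3764, -1.2610, -1.2489, -1.2219, -1.2215, -1.2141, -1.2038, -1.1929, -1.1378, -1.1351, -1.0586, -1.0485, -1.0226, -0.9803, -0.9738, -0.9665, -0.9448, -0.9139, -0.9128, -0.8806, -0.8753, -0.8442, -0.8231, -0.8205, -0.8153, -0.7980, -0.7849, -0.7645, -0.7157, -0.6931, -0.6544, -0.6425, -0.6202, -0.5747, -0.5681, -0.5593, -0.5507, -0.4742, -0.4251, -0.3130, -0.2646, -0.2251, -0.1742, -0.0099, 0.0169
α = 0.12; lower rank = 50 × 0.060 = 3; upper rank = 50 × 0.940 = 47.
The 3rd smallest replicate is -1.6446; the 47th is -0.2251.

(-1.6446, -0.2251)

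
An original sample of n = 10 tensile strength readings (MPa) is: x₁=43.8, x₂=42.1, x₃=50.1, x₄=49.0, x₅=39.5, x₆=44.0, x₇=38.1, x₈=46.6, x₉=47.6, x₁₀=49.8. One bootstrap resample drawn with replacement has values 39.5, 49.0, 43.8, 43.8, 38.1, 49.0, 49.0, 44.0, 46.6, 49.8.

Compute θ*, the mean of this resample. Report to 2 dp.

Mean = (39.5 + 49.0 + 43.8 + 43.8 + 38.1 + 49.0 + 49.0 + 44.0 + 46.6 + 49.8) / 10 = 452.60 / 10 = 45.26

θ* = 45.26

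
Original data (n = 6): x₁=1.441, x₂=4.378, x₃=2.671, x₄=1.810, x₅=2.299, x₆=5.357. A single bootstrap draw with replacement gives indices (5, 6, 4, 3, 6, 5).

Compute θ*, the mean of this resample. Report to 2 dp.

θ* = 3.30

Resample values: 2.299, 5.357, 1.810, 2.671, 5.357, 2.299.
Mean = (2.299 + 5.357 + 1.810 + 2.671 + 5.357 + 2.299) / 6 = 19.7930 / 6 = 3.30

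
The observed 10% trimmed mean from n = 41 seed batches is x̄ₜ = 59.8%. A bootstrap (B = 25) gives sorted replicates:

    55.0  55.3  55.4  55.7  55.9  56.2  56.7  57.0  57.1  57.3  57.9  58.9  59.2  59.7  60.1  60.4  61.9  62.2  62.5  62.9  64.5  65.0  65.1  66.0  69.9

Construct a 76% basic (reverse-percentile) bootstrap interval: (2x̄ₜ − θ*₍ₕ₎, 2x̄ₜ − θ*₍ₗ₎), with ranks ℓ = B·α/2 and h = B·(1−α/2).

(54.6, 64.2)

Percentile endpoints at ranks 3 and 22: θ*₍3₎ = 55.4, θ*₍22₎ = 65.0.
Basic interval reflects these around x̄ₜ:
  lower = 2 × 59.8 − 65.0 = 54.6
  upper = 2 × 59.8 − 55.4 = 64.2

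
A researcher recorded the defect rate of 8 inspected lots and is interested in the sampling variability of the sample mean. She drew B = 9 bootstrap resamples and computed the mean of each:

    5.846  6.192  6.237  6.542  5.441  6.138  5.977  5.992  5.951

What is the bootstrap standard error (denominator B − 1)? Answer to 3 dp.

SE* = 0.303

Bootstrap SE is the standard deviation of the 9 replicate means.
Mean of replicates: (5.846 + 6.192 + 6.237 + 6.542 + 5.441 + 6.138 + 5.977 + 5.992 + 5.951) / 9 = 54.3160 / 9 = 6.0351
Sum of squared deviations: (−0.1891)² + (+0.1569)² + (+0.2019)² + (+0.5069)² + (−0.5941)² + (+0.1029)² + (−0.0581)² + (−0.0431)² + (−0.0841)² = 0.7339
Variance = 0.7339 / 8 = 0.0917
SE* = √0.0917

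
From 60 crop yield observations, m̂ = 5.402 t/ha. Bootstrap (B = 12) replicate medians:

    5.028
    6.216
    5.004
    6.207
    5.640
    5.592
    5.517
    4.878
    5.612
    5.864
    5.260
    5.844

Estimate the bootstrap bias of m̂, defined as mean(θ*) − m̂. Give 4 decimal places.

bias = +0.1532

mean(θ*) = (5.028 + 6.216 + 5.004 + 6.207 + 5.640 + 5.592 + 5.517 + 4.878 + 5.612 + 5.864 + 5.260 + 5.844) / 12 = 5.55517
bias = 5.55517 − 5.402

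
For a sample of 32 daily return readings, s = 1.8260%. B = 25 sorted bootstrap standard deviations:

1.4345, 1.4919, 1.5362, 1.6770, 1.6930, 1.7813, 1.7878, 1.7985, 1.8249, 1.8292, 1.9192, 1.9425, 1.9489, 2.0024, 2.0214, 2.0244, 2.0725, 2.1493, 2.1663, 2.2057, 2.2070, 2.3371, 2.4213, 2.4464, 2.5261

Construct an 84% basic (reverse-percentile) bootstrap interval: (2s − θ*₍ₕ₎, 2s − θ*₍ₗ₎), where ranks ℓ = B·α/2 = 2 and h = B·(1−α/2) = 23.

(1.2307, 2.1601)

Percentile endpoints at ranks 2 and 23: θ*₍2₎ = 1.4919, θ*₍23₎ = 2.4213.
Basic interval reflects these around s:
  lower = 2 × 1.8260 − 2.4213 = 1.2307
  upper = 2 × 1.8260 − 1.4919 = 2.1601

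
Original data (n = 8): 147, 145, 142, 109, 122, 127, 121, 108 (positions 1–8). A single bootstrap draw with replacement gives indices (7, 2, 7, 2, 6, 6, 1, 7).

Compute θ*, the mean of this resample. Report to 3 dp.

Resample values: 121, 145, 121, 145, 127, 127, 147, 121.
Mean = (121 + 145 + 121 + 145 + 127 + 127 + 147 + 121) / 8 = 1054.0 / 8 = 131.750

θ* = 131.750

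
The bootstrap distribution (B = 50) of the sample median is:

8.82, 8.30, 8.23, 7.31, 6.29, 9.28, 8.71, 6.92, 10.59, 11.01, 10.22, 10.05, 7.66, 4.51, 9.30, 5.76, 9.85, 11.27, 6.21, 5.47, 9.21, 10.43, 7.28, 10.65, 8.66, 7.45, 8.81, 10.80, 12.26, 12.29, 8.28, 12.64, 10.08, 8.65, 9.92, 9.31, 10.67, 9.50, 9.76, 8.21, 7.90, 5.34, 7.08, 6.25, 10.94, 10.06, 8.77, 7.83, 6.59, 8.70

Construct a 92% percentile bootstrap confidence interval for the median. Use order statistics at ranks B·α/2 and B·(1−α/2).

Sorted replicates: 4.51, 5.34, 5.47, 5.76, 6.21, 6.25, 6.29, 6.59, 6.92, 7.08, 7.28, 7.31, 7.45, 7.66, 7.83, 7.90, 8.21, 8.23, 8.28, 8.30, 8.65, 8.66, 8.70, 8.71, 8.77, 8.81, 8.82, 9.21, 9.28, 9.30, 9.31, 9.50, 9.76, 9.85, 9.92, 10.05, 10.06, 10.08, 10.22, 10.43, 10.59, 10.65, 10.67, 10.80, 10.94, 11.01, 11.27, 12.26, 12.29, 12.64
α = 0.08; lower rank = 50 × 0.040 = 2; upper rank = 50 × 0.960 = 48.
The 2nd smallest replicate is 5.34; the 48th is 12.26.

(5.34, 12.26)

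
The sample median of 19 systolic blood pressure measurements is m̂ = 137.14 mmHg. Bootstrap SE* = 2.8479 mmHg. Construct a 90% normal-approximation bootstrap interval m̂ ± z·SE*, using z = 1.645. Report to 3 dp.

Margin = 1.645 × 2.8479 = 4.6848
Interval: 137.14 ± 4.6848

(132.455, 141.825)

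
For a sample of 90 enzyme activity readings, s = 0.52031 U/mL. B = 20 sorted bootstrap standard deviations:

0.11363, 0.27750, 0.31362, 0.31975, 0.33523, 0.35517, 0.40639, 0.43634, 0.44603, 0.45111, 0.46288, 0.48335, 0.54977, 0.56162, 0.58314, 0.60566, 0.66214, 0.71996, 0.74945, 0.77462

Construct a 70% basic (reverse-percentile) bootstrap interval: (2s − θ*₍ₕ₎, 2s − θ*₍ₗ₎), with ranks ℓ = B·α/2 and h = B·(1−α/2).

(0.37848, 0.72700)

Percentile endpoints at ranks 3 and 17: θ*₍3₎ = 0.31362, θ*₍17₎ = 0.66214.
Basic interval reflects these around s:
  lower = 2 × 0.52031 − 0.66214 = 0.37848
  upper = 2 × 0.52031 − 0.31362 = 0.72700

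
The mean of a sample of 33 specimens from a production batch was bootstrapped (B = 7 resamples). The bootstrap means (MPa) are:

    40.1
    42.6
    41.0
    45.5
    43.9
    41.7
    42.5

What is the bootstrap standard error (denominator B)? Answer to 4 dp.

Bootstrap SE is the standard deviation of the 7 replicate means.
Mean of replicates: (40.1 + 42.6 + 41.0 + 45.5 + 43.9 + 41.7 + 42.5) / 7 = 297.30000 / 7 = 42.47143
Sum of squared deviations: (−2.37143)² + (+0.12857)² + (−1.47143)² + (+3.02857)² + (+1.42857)² + (−0.77143)² + (+0.02857)² = 19.61429
Variance = 19.61429 / 7 = 2.80204
SE* = √2.80204

SE* = 1.6739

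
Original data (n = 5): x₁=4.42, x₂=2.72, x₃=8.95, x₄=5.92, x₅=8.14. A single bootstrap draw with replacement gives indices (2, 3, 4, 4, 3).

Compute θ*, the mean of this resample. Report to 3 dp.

Resample values: 2.72, 8.95, 5.92, 5.92, 8.95.
Mean = (2.72 + 8.95 + 5.92 + 5.92 + 8.95) / 5 = 32.460 / 5 = 6.492

θ* = 6.492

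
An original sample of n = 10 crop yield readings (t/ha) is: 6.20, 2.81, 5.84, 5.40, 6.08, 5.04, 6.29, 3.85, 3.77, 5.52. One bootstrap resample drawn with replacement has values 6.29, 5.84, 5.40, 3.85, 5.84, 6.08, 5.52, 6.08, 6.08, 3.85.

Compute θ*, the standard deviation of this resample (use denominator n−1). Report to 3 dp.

θ* = 0.902

Mean = 5.4830; sum of squared deviations = 7.3170
s² = 7.3170 / 9 = 0.8130
s = √0.8130 = 0.902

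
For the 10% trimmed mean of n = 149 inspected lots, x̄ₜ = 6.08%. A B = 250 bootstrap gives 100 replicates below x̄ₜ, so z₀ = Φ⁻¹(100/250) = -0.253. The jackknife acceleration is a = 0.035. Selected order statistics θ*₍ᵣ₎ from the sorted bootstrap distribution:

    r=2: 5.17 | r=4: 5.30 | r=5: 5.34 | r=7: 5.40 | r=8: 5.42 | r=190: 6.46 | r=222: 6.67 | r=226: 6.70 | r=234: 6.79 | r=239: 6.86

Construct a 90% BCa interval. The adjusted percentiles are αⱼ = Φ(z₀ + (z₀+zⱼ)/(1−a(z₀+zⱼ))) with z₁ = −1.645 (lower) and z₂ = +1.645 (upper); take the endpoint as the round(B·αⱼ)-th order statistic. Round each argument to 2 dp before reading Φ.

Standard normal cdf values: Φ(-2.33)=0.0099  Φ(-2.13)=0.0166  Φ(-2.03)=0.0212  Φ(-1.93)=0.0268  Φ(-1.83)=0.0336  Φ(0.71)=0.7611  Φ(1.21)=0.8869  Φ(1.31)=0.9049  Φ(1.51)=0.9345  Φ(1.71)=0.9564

Lower: z₀ + z₁ = -0.253 + (-1.645) = -1.898; 1 − a(z₀+z₁) = 1 − (0.035)(-1.898) = 1.0664; argument = -0.253 + (-1.898)/1.0664 = -2.0328 → -2.03.
α₁ = Φ(-2.03) = 0.0212; rank = round(250 × 0.0212) = 5; θ*₍5₎ = 5.34.
Upper: z₀ + z₂ = 1.392; 1 − a(z₀+z₂) = 0.9513; argument = 1.2103 → 1.21; α₂ = 0.8869; rank = 222; θ*₍222₎ = 6.67.

(5.34, 6.67)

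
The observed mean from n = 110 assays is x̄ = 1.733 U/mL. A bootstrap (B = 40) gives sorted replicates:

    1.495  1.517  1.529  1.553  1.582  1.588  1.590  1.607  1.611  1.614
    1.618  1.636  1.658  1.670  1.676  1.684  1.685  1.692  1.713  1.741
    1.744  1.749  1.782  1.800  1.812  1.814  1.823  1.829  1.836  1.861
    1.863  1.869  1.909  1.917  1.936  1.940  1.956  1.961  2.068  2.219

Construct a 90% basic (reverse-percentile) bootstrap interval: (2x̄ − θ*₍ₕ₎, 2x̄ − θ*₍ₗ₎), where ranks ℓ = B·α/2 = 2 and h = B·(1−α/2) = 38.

(1.505, 1.949)

Percentile endpoints at ranks 2 and 38: θ*₍2₎ = 1.517, θ*₍38₎ = 1.961.
Basic interval reflects these around x̄:
  lower = 2 × 1.733 − 1.961 = 1.505
  upper = 2 × 1.733 − 1.517 = 1.949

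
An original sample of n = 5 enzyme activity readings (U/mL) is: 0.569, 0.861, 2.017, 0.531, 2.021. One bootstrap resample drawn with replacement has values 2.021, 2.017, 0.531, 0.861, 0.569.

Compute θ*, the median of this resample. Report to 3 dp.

Sorted: 0.531, 0.569, 0.861, 2.017, 2.021
Median = middle value = 0.861

θ* = 0.861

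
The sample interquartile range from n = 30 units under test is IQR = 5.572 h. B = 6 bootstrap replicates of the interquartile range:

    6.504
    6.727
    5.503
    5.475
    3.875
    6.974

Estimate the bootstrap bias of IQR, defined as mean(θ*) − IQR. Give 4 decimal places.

mean(θ*) = (6.504 + 6.727 + 5.503 + 5.475 + 3.875 + 6.974) / 6 = 5.84300
bias = 5.84300 − 5.572

bias = +0.2710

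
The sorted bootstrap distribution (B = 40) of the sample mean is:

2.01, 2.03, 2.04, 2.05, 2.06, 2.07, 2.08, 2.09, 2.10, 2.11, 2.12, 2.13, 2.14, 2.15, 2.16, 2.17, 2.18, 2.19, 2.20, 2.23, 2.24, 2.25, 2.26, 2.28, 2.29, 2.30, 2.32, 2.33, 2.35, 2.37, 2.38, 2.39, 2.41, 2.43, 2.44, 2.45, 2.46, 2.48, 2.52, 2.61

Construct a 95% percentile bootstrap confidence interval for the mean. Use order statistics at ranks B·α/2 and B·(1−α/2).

(2.01, 2.52)

α = 0.05; lower rank = 40 × 0.025 = 1; upper rank = 40 × 0.975 = 39.
The 1st smallest replicate is 2.01; the 39th is 2.52.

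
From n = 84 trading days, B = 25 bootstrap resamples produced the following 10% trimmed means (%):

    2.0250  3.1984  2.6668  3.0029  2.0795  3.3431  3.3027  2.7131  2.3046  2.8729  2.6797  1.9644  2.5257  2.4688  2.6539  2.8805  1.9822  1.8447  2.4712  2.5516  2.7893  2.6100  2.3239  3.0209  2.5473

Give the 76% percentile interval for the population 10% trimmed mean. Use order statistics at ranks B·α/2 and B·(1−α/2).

Sorted replicates: 1.8447, 1.9644, 1.9822, 2.0250, 2.0795, 2.3046, 2.3239, 2.4688, 2.4712, 2.5257, 2.5473, 2.5516, 2.6100, 2.6539, 2.6668, 2.6797, 2.7131, 2.7893, 2.8729, 2.8805, 3.0029, 3.0209, 3.1984, 3.3027, 3.3431
α = 0.24; lower rank = 25 × 0.120 = 3; upper rank = 25 × 0.880 = 22.
The 3rd smallest replicate is 1.9822; the 22nd is 3.0209.

(1.9822, 3.0209)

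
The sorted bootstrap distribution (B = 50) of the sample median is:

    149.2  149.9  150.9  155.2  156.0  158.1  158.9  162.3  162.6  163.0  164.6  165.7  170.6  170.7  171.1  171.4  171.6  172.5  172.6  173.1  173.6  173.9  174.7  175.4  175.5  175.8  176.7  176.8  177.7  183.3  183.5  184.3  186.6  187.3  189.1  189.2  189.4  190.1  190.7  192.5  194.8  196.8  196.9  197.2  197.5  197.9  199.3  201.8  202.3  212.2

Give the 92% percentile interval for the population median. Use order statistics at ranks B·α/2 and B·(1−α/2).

(149.9, 201.8)

α = 0.08; lower rank = 50 × 0.040 = 2; upper rank = 50 × 0.960 = 48.
The 2nd smallest replicate is 149.9; the 48th is 201.8.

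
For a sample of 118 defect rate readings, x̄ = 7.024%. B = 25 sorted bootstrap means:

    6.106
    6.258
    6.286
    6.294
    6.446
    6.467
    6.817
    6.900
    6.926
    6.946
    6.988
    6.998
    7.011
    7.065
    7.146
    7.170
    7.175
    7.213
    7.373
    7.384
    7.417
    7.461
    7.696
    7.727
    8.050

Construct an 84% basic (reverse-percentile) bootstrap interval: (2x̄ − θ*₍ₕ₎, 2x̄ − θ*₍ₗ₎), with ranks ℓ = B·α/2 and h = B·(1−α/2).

(6.352, 7.790)

Percentile endpoints at ranks 2 and 23: θ*₍2₎ = 6.258, θ*₍23₎ = 7.696.
Basic interval reflects these around x̄:
  lower = 2 × 7.024 − 7.696 = 6.352
  upper = 2 × 7.024 − 6.258 = 7.790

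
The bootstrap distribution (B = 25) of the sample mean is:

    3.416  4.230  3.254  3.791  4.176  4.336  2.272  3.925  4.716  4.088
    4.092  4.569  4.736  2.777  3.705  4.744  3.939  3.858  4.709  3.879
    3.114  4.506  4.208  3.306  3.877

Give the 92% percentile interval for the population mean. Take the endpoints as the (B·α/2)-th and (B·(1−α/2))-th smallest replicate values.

Sorted replicates: 2.272, 2.777, 3.114, 3.254, 3.306, 3.416, 3.705, 3.791, 3.858, 3.877, 3.879, 3.925, 3.939, 4.088, 4.092, 4.176, 4.208, 4.230, 4.336, 4.506, 4.569, 4.709, 4.716, 4.736, 4.744
α = 0.08; lower rank = 25 × 0.040 = 1; upper rank = 25 × 0.960 = 24.
The 1st smallest replicate is 2.272; the 24th is 4.736.

(2.272, 4.736)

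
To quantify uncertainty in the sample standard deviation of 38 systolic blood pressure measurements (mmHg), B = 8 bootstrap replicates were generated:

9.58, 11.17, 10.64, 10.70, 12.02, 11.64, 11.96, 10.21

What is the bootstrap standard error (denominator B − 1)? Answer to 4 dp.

SE* = 0.8668

Bootstrap SE is the standard deviation of the 8 replicate standard deviations.
Mean of replicates: (9.58 + 11.17 + 10.64 + 10.70 + 12.02 + 11.64 + 11.96 + 10.21) / 8 = 87.92000 / 8 = 10.99000
Sum of squared deviations: (−1.41000)² + (+0.18000)² + (−0.35000)² + (−0.29000)² + (+1.03000)² + (+0.65000)² + (+0.97000)² + (−0.78000)² = 5.25980
Variance = 5.25980 / 7 = 0.75140
SE* = √0.75140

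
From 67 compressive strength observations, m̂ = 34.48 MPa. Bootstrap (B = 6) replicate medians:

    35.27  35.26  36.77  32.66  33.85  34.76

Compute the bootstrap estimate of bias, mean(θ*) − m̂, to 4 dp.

bias = +0.2817

mean(θ*) = (35.27 + 35.26 + 36.77 + 32.66 + 33.85 + 34.76) / 6 = 34.76167
bias = 34.76167 − 34.48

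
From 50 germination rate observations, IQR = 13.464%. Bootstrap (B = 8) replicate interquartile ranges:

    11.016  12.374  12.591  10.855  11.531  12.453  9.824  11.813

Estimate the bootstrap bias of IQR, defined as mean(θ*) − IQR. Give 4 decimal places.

mean(θ*) = (11.016 + 12.374 + 12.591 + 10.855 + 11.531 + 12.453 + 9.824 + 11.813) / 8 = 11.55712
bias = 11.55712 − 13.464

bias = −1.9069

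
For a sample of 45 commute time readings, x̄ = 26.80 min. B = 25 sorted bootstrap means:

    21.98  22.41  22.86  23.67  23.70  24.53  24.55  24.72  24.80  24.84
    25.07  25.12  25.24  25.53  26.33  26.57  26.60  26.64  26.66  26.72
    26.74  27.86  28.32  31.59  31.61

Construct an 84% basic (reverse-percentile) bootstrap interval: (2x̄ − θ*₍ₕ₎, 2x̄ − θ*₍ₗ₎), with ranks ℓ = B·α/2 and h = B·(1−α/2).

(25.28, 31.19)

Percentile endpoints at ranks 2 and 23: θ*₍2₎ = 22.41, θ*₍23₎ = 28.32.
Basic interval reflects these around x̄:
  lower = 2 × 26.80 − 28.32 = 25.28
  upper = 2 × 26.80 − 22.41 = 31.19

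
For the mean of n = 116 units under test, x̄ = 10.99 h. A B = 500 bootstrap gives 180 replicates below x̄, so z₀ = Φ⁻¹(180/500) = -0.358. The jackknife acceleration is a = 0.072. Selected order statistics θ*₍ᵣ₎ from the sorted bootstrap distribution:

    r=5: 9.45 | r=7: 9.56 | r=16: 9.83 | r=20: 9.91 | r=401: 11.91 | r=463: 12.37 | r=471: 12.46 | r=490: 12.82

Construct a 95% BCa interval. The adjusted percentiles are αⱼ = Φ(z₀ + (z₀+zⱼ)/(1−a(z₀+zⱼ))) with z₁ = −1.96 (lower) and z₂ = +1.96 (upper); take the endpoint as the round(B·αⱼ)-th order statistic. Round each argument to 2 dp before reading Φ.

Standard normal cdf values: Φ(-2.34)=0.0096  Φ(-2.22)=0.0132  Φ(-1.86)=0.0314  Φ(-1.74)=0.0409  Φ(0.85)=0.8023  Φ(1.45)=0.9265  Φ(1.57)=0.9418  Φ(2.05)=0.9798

Lower: z₀ + z₁ = -0.358 + (-1.960) = -2.318; 1 − a(z₀+z₁) = 1 − (0.072)(-2.318) = 1.1669; argument = -0.358 + (-2.318)/1.1669 = -2.3445 → -2.34.
α₁ = Φ(-2.34) = 0.0096; rank = round(500 × 0.0096) = 5; θ*₍5₎ = 9.45.
Upper: z₀ + z₂ = 1.602; 1 − a(z₀+z₂) = 0.8847; argument = 1.4529 → 1.45; α₂ = 0.9265; rank = 463; θ*₍463₎ = 12.37.

(9.45, 12.37)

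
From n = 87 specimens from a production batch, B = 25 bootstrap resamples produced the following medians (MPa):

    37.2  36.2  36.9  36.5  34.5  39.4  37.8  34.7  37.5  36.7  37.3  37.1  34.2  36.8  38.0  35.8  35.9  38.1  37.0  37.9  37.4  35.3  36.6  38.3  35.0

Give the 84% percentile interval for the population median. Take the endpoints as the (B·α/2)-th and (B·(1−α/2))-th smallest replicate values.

(34.5, 38.1)

Sorted replicates: 34.2, 34.5, 34.7, 35.0, 35.3, 35.8, 35.9, 36.2, 36.5, 36.6, 36.7, 36.8, 36.9, 37.0, 37.1, 37.2, 37.3, 37.4, 37.5, 37.8, 37.9, 38.0, 38.1, 38.3, 39.4
α = 0.16; lower rank = 25 × 0.080 = 2; upper rank = 25 × 0.920 = 23.
The 2nd smallest replicate is 34.5; the 23rd is 38.1.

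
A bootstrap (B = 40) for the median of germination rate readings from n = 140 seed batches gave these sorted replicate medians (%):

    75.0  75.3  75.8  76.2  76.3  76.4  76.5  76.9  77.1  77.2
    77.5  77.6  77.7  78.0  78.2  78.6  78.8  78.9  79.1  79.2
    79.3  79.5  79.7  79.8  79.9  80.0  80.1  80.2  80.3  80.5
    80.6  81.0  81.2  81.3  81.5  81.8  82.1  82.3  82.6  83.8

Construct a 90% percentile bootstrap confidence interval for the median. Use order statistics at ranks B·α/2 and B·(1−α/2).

α = 0.10; lower rank = 40 × 0.050 = 2; upper rank = 40 × 0.950 = 38.
The 2nd smallest replicate is 75.3; the 38th is 82.3.

(75.3, 82.3)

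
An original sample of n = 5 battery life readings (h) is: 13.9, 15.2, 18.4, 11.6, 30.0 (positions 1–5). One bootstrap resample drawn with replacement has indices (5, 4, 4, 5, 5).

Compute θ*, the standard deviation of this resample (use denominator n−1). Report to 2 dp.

θ* = 10.08

Resample values: 30.0, 11.6, 11.6, 30.0, 30.0.
Mean = 22.6400; sum of squared deviations = 406.2720
s² = 406.2720 / 4 = 101.5680
s = √101.5680 = 10.08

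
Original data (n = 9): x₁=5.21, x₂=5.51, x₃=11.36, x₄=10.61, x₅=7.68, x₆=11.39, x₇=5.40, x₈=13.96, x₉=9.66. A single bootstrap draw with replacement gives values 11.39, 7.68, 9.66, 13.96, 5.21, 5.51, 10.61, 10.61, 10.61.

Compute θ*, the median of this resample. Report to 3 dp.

θ* = 10.610

Sorted: 5.21, 5.51, 7.68, 9.66, 10.61, 10.61, 10.61, 11.39, 13.96
Median = middle value = 10.610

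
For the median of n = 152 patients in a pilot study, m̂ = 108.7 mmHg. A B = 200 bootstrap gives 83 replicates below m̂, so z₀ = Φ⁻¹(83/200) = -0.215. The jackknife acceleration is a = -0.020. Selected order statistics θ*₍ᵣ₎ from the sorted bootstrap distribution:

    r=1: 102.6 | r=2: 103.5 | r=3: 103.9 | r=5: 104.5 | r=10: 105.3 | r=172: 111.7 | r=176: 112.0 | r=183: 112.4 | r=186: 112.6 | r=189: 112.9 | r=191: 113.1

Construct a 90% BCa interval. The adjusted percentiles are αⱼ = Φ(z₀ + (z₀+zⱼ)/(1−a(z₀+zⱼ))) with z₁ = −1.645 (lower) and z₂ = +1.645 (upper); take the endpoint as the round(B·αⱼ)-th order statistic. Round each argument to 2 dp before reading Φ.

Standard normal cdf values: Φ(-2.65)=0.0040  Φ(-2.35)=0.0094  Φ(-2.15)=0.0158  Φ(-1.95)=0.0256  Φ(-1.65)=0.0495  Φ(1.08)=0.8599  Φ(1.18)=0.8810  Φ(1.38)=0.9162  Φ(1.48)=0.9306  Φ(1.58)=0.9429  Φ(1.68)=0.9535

Lower: z₀ + z₁ = -0.215 + (-1.645) = -1.860; 1 − a(z₀+z₁) = 1 − (-0.020)(-1.860) = 0.9628; argument = -0.215 + (-1.860)/0.9628 = -2.1469 → -2.15.
α₁ = Φ(-2.15) = 0.0158; rank = round(200 × 0.0158) = 3; θ*₍3₎ = 103.9.
Upper: z₀ + z₂ = 1.430; 1 − a(z₀+z₂) = 1.0286; argument = 1.1752 → 1.18; α₂ = 0.8810; rank = 176; θ*₍176₎ = 112.0.

(103.9, 112.0)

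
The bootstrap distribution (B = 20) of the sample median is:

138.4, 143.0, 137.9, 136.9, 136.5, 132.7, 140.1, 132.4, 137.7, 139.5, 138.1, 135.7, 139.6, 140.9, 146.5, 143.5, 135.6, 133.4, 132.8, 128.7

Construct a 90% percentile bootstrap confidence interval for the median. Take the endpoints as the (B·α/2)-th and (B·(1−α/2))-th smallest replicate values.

Sorted replicates: 128.7, 132.4, 132.7, 132.8, 133.4, 135.6, 135.7, 136.5, 136.9, 137.7, 137.9, 138.1, 138.4, 139.5, 139.6, 140.1, 140.9, 143.0, 143.5, 146.5
α = 0.10; lower rank = 20 × 0.050 = 1; upper rank = 20 × 0.950 = 19.
The 1st smallest replicate is 128.7; the 19th is 143.5.

(128.7, 143.5)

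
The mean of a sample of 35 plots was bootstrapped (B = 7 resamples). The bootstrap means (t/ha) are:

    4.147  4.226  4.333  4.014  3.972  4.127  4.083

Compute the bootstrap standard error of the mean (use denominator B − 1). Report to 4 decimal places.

Bootstrap SE is the standard deviation of the 7 replicate means.
Mean of replicates: (4.147 + 4.226 + 4.333 + 4.014 + 3.972 + 4.127 + 4.083) / 7 = 28.90200 / 7 = 4.12886
Sum of squared deviations: (+0.01814)² + (+0.09714)² + (+0.20414)² + (−0.11486)² + (−0.15686)² + (−0.00186)² + (−0.04586)² = 0.09134
Variance = 0.09134 / 6 = 0.01522
SE* = √0.01522

SE* = 0.1234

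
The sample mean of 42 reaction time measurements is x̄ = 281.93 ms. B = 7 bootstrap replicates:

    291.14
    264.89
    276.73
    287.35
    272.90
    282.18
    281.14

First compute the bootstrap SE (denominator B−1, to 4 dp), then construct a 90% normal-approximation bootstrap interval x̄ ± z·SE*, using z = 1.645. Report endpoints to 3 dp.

Mean of replicates = 279.4757; sum of squared deviations = 471.6650; SE* = √(471.6650/6) = 8.8663
Margin = 1.645 × 8.8663 = 14.5851
Interval: 281.93 ± 14.5851

(267.345, 296.515)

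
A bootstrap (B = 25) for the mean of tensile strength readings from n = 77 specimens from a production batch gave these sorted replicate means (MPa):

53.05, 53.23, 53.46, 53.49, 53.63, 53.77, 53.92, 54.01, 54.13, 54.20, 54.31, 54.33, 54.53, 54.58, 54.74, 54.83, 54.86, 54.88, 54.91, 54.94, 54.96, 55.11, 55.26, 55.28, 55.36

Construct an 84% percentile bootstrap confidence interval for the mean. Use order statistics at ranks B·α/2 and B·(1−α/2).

(53.23, 55.26)

α = 0.16; lower rank = 25 × 0.080 = 2; upper rank = 25 × 0.920 = 23.
The 2nd smallest replicate is 53.23; the 23rd is 55.26.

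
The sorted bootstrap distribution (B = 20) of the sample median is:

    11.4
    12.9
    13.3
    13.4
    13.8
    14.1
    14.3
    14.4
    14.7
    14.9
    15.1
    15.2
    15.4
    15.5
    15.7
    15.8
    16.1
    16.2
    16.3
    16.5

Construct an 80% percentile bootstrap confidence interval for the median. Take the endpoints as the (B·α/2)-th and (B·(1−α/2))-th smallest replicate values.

α = 0.20; lower rank = 20 × 0.100 = 2; upper rank = 20 × 0.900 = 18.
The 2nd smallest replicate is 12.9; the 18th is 16.2.

(12.9, 16.2)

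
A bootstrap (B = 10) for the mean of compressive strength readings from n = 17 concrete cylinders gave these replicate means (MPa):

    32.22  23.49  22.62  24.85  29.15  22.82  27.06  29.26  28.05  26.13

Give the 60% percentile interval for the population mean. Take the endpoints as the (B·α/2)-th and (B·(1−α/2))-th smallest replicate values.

(22.82, 29.15)

Sorted replicates: 22.62, 22.82, 23.49, 24.85, 26.13, 27.06, 28.05, 29.15, 29.26, 32.22
α = 0.40; lower rank = 10 × 0.200 = 2; upper rank = 10 × 0.800 = 8.
The 2nd smallest replicate is 22.82; the 8th is 29.15.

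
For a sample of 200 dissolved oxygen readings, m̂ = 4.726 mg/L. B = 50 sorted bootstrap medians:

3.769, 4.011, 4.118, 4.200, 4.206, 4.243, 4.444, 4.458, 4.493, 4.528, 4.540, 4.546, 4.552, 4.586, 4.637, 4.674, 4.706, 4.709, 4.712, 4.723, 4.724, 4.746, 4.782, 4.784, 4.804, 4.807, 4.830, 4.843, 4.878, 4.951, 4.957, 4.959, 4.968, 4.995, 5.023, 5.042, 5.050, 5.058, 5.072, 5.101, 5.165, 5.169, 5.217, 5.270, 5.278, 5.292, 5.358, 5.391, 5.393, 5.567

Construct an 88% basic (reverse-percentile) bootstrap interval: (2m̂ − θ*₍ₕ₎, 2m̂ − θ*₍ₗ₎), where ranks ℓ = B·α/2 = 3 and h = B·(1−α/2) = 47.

(4.094, 5.334)

Percentile endpoints at ranks 3 and 47: θ*₍3₎ = 4.118, θ*₍47₎ = 5.358.
Basic interval reflects these around m̂:
  lower = 2 × 4.726 − 5.358 = 4.094
  upper = 2 × 4.726 − 4.118 = 5.334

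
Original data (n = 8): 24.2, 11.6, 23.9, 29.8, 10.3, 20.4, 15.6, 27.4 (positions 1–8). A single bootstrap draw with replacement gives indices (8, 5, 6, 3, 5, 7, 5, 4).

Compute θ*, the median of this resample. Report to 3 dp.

Resample values: 27.4, 10.3, 20.4, 23.9, 10.3, 15.6, 10.3, 29.8.
Sorted: 10.3, 10.3, 10.3, 15.6, 20.4, 23.9, 27.4, 29.8
Median = average of the two middle values = 18.000

θ* = 18.000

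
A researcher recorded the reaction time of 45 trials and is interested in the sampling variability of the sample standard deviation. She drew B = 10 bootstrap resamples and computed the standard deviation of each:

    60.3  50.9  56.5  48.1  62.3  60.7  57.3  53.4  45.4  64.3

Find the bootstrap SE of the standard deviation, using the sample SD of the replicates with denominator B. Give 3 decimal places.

SE* = 5.988

Bootstrap SE is the standard deviation of the 10 replicate standard deviations.
Mean of replicates: (60.3 + 50.9 + 56.5 + 48.1 + 62.3 + 60.7 + 57.3 + 53.4 + 45.4 + 64.3) / 10 = 559.2000 / 10 = 55.9200
Sum of squared deviations: (+4.3800)² + (−5.0200)² + (+0.5800)² + (−7.8200)² + (+6.3800)² + (+4.7800)² + (+1.3800)² + (−2.5200)² + (−10.5200)² + (+8.3800)² = 358.5760
Variance = 358.5760 / 10 = 35.8576
SE* = √35.8576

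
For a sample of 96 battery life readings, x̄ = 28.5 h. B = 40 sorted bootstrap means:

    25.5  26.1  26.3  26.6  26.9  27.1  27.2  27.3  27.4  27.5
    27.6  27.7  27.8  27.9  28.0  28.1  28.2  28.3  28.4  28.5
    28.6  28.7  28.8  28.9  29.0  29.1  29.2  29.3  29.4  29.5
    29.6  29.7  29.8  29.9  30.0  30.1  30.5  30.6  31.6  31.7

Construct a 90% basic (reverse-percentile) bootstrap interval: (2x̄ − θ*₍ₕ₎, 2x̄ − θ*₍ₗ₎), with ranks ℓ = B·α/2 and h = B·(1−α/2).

Percentile endpoints at ranks 2 and 38: θ*₍2₎ = 26.1, θ*₍38₎ = 30.6.
Basic interval reflects these around x̄:
  lower = 2 × 28.5 − 30.6 = 26.4
  upper = 2 × 28.5 − 26.1 = 30.9

(26.4, 30.9)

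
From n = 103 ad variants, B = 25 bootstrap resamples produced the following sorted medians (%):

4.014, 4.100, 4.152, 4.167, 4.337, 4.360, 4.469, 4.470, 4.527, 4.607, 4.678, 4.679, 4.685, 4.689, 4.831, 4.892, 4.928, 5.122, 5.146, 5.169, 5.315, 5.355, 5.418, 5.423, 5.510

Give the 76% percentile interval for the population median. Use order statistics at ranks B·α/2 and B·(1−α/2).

α = 0.24; lower rank = 25 × 0.120 = 3; upper rank = 25 × 0.880 = 22.
The 3rd smallest replicate is 4.152; the 22nd is 5.355.

(4.152, 5.355)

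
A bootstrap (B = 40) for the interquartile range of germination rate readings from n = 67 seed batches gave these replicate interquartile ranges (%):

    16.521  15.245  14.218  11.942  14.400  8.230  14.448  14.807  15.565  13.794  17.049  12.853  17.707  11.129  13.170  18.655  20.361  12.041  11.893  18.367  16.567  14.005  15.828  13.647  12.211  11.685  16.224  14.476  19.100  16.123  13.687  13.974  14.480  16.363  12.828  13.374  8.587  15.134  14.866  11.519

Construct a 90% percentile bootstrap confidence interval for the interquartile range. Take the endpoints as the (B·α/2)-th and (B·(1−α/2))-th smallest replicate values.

Sorted replicates: 8.230, 8.587, 11.129, 11.519, 11.685, 11.893, 11.942, 12.041, 12.211, 12.828, 12.853, 13.170, 13.374, 13.647, 13.687, 13.794, 13.974, 14.005, 14.218, 14.400, 14.448, 14.476, 14.480, 14.807, 14.866, 15.134, 15.245, 15.565, 15.828, 16.123, 16.224, 16.363, 16.521, 16.567, 17.049, 17.707, 18.367, 18.655, 19.100, 20.361
α = 0.10; lower rank = 40 × 0.050 = 2; upper rank = 40 × 0.950 = 38.
The 2nd smallest replicate is 8.587; the 38th is 18.655.

(8.587, 18.655)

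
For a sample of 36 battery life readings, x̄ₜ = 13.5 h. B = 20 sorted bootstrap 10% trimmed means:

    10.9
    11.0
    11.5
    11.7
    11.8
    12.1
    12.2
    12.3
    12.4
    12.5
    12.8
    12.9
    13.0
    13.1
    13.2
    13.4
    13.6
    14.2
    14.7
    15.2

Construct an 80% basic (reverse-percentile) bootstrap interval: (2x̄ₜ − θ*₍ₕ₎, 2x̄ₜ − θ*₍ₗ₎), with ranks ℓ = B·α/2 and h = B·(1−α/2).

Percentile endpoints at ranks 2 and 18: θ*₍2₎ = 11.0, θ*₍18₎ = 14.2.
Basic interval reflects these around x̄ₜ:
  lower = 2 × 13.5 − 14.2 = 12.8
  upper = 2 × 13.5 − 11.0 = 16.0

(12.8, 16.0)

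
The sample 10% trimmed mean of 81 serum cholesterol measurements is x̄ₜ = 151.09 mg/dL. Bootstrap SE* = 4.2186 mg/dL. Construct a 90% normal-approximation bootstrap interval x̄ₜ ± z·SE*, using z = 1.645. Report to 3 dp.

(144.150, 158.030)

Margin = 1.645 × 4.2186 = 6.9396
Interval: 151.09 ± 6.9396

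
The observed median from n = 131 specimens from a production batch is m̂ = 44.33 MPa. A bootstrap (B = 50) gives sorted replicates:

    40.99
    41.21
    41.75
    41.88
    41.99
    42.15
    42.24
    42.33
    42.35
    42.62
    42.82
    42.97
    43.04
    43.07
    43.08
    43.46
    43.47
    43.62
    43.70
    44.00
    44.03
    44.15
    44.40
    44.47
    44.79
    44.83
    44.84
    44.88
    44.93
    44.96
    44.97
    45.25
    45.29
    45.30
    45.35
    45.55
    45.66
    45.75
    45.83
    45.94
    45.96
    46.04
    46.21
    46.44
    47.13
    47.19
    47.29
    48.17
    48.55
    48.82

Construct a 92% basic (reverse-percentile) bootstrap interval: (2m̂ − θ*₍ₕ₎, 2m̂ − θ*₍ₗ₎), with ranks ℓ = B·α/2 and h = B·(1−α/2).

Percentile endpoints at ranks 2 and 48: θ*₍2₎ = 41.21, θ*₍48₎ = 48.17.
Basic interval reflects these around m̂:
  lower = 2 × 44.33 − 48.17 = 40.49
  upper = 2 × 44.33 − 41.21 = 47.45

(40.49, 47.45)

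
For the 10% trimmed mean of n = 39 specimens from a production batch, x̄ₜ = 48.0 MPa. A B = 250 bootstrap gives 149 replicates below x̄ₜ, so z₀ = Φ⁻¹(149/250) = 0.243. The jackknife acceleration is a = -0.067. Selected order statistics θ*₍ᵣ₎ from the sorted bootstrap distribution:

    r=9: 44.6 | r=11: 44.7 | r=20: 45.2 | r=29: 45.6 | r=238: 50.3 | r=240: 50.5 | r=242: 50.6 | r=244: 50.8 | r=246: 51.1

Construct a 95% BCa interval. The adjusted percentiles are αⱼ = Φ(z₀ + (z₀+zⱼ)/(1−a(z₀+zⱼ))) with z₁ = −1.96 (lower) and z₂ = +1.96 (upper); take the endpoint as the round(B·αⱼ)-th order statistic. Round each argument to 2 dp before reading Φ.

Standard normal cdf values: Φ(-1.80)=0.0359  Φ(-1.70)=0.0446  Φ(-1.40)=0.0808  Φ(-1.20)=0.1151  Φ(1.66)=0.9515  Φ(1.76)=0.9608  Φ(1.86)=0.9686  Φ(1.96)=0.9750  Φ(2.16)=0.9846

Lower: z₀ + z₁ = 0.243 + (-1.960) = -1.717; 1 − a(z₀+z₁) = 1 − (-0.067)(-1.717) = 0.8850; argument = 0.243 + (-1.717)/0.8850 = -1.6972 → -1.70.
α₁ = Φ(-1.70) = 0.0446; rank = round(250 × 0.0446) = 11; θ*₍11₎ = 44.7.
Upper: z₀ + z₂ = 2.203; 1 − a(z₀+z₂) = 1.1476; argument = 2.1627 → 2.16; α₂ = 0.9846; rank = 246; θ*₍246₎ = 51.1.

(44.7, 51.1)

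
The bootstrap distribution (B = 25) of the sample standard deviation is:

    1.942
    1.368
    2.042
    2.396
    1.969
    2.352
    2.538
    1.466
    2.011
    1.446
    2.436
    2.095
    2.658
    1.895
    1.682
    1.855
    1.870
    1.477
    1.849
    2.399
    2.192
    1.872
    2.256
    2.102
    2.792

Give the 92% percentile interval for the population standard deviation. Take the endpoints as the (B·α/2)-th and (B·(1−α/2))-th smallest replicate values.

(1.368, 2.658)

Sorted replicates: 1.368, 1.446, 1.466, 1.477, 1.682, 1.849, 1.855, 1.870, 1.872, 1.895, 1.942, 1.969, 2.011, 2.042, 2.095, 2.102, 2.192, 2.256, 2.352, 2.396, 2.399, 2.436, 2.538, 2.658, 2.792
α = 0.08; lower rank = 25 × 0.040 = 1; upper rank = 25 × 0.960 = 24.
The 1st smallest replicate is 1.368; the 24th is 2.658.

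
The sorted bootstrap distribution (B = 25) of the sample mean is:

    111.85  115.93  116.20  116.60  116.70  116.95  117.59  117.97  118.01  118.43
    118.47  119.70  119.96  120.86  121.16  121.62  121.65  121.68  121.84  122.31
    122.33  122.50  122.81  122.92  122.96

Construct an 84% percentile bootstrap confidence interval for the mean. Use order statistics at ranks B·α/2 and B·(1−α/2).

α = 0.16; lower rank = 25 × 0.080 = 2; upper rank = 25 × 0.920 = 23.
The 2nd smallest replicate is 115.93; the 23rd is 122.81.

(115.93, 122.81)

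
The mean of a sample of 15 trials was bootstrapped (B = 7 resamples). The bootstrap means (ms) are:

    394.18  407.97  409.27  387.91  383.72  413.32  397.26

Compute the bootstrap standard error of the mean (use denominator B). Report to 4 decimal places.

SE* = 10.5130

Bootstrap SE is the standard deviation of the 7 replicate means.
Mean of replicates: (394.18 + 407.97 + 409.27 + 387.91 + 383.72 + 413.32 + 397.26) / 7 = 2793.63000 / 7 = 399.09000
Sum of squared deviations: (−4.91000)² + (+8.88000)² + (+10.18000)² + (−11.18000)² + (−15.37000)² + (+14.23000)² + (−1.83000)² = 773.66600
Variance = 773.66600 / 7 = 110.52371
SE* = √110.52371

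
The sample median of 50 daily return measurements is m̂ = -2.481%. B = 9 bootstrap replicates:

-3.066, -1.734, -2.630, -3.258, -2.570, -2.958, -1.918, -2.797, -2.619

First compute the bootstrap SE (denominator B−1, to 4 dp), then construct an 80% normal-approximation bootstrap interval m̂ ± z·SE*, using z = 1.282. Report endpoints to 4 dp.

(-3.1271, -1.8349)

Mean of replicates = -2.6167; sum of squared deviations = 2.0318; SE* = √(2.0318/8) = 0.5040
Margin = 1.282 × 0.5040 = 0.64613
Interval: -2.481 ± 0.64613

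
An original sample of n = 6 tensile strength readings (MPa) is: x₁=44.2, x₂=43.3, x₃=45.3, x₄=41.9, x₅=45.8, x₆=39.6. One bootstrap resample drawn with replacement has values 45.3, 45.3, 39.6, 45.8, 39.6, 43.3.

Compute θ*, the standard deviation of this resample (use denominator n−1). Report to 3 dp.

θ* = 2.881

Mean = 43.1500; sum of squared deviations = 41.4950
s² = 41.4950 / 5 = 8.2990
s = √8.2990 = 2.881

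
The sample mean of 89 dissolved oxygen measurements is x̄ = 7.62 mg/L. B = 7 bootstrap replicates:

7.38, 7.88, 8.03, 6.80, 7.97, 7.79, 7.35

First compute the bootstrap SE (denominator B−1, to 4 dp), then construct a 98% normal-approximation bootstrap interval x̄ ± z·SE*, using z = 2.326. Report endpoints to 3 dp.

(6.585, 8.655)

Mean of replicates = 7.6000; sum of squared deviations = 1.1872; SE* = √(1.1872/6) = 0.4448
Margin = 2.326 × 0.4448 = 1.0346
Interval: 7.62 ± 1.0346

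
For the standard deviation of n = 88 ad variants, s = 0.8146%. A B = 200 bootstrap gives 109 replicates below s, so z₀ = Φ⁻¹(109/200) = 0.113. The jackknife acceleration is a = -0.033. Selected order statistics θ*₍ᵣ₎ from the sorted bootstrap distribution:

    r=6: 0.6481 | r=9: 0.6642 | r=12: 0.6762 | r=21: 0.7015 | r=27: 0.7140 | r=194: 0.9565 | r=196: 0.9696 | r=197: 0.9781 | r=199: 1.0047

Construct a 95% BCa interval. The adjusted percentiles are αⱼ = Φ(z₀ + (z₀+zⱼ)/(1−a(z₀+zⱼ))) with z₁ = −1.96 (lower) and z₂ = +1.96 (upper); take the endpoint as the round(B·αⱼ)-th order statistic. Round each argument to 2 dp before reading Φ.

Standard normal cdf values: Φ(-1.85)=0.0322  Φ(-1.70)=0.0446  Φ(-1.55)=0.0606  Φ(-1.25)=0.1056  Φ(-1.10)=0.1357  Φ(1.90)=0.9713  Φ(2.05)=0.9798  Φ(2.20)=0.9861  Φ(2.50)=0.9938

Lower: z₀ + z₁ = 0.113 + (-1.960) = -1.847; 1 − a(z₀+z₁) = 1 − (-0.033)(-1.847) = 0.9390; argument = 0.113 + (-1.847)/0.9390 = -1.8539 → -1.85.
α₁ = Φ(-1.85) = 0.0322; rank = round(200 × 0.0322) = 6; θ*₍6₎ = 0.6481.
Upper: z₀ + z₂ = 2.073; 1 − a(z₀+z₂) = 1.0684; argument = 2.0533 → 2.05; α₂ = 0.9798; rank = 196; θ*₍196₎ = 0.9696.

(0.6481, 0.9696)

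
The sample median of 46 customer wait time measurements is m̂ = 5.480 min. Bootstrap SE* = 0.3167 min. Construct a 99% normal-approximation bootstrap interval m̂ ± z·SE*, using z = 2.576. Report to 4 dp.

Margin = 2.576 × 0.3167 = 0.81582
Interval: 5.480 ± 0.81582

(4.6642, 6.2958)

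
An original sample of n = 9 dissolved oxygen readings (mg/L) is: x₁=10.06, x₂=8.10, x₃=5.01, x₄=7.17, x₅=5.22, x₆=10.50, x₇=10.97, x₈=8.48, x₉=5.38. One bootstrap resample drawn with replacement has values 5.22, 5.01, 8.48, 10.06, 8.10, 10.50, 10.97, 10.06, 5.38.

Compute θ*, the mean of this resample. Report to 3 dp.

θ* = 8.198

Mean = (5.22 + 5.01 + 8.48 + 10.06 + 8.10 + 10.50 + 10.97 + 10.06 + 5.38) / 9 = 73.780 / 9 = 8.198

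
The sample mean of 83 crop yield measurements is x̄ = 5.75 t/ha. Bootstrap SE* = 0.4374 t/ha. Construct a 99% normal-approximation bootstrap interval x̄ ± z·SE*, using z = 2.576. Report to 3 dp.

(4.623, 6.877)

Margin = 2.576 × 0.4374 = 1.1267
Interval: 5.75 ± 1.1267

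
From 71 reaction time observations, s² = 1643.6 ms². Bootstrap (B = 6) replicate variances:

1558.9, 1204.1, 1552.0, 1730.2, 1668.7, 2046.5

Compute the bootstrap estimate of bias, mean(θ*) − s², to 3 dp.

mean(θ*) = (1558.9 + 1204.1 + 1552.0 + 1730.2 + 1668.7 + 2046.5) / 6 = 1626.7333
bias = 1626.7333 − 1643.6

bias = −16.867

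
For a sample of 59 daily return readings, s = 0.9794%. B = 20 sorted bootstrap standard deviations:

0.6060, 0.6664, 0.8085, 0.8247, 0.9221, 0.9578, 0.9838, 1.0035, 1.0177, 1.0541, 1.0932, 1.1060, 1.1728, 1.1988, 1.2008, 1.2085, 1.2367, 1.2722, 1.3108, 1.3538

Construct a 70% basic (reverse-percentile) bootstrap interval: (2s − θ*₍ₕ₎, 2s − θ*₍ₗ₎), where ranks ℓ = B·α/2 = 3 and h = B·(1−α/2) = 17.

(0.7221, 1.1503)

Percentile endpoints at ranks 3 and 17: θ*₍3₎ = 0.8085, θ*₍17₎ = 1.2367.
Basic interval reflects these around s:
  lower = 2 × 0.9794 − 1.2367 = 0.7221
  upper = 2 × 0.9794 − 0.8085 = 1.1503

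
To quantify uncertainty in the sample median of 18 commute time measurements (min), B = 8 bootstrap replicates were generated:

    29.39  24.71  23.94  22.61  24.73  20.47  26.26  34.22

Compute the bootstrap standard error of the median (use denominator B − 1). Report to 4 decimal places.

SE* = 4.2824

Bootstrap SE is the standard deviation of the 8 replicate medians.
Mean of replicates: (29.39 + 24.71 + 23.94 + 22.61 + 24.73 + 20.47 + 26.26 + 34.22) / 8 = 206.33000 / 8 = 25.79125
Sum of squared deviations: (+3.59875)² + (−1.08125)² + (−1.85125)² + (−3.18125)² + (−1.06125)² + (−5.32125)² + (+0.46875)² + (+8.42875)² = 128.37309
Variance = 128.37309 / 7 = 18.33901
SE* = √18.33901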